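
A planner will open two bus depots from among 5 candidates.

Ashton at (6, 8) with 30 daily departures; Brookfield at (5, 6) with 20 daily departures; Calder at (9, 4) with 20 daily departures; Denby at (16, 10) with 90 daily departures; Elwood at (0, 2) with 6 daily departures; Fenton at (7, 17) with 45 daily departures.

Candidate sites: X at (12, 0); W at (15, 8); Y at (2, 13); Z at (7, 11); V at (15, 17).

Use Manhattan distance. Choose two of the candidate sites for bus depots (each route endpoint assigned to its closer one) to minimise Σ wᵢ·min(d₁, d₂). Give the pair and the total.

Evaluate every pair (each demand assigned to the nearer of the two):
  {W, Z}: total = 1076
  {W, Y}: total = 1423
  {W, V}: total = 1466
  {Z, V}: total = 1526
  {X, Z}: total = 1654
  {Y, Z}: total = 1688
  {X, W}: total = 1769
  {Y, V}: total = 1948
  {X, V}: total = 1984
  {X, Y}: total = 2353
Best pair: {W, Z} with total 1076.

{W, Z}, total 1076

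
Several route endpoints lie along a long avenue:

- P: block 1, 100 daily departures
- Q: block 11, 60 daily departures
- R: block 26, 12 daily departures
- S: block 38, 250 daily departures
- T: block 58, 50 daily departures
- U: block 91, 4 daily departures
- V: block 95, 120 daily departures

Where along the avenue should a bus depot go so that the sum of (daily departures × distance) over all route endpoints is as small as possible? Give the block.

For a sum of weighted absolute distances on a line, the optimum is the weighted median (not the mean). Total weight W = 596; half-weight = 298.
Sort by position and accumulate weight:
  block 1 (P, w=100) → cum 100
  block 11 (Q, w=60) → cum 160
  block 26 (R, w=12) → cum 172
  block 38 (S, w=250) → cum 422  ≥ 298 → median here
  block 58 (T, w=50) → cum 472
  block 91 (U, w=4) → cum 476
  block 95 (V, w=120) → cum 596
Optimal location: block 38.

x = 38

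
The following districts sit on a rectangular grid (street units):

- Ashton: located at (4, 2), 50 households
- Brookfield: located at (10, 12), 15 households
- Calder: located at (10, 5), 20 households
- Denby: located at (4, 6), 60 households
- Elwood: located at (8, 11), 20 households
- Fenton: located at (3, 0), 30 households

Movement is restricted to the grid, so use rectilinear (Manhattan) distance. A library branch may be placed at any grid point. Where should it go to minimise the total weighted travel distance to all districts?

(4, 5)

Manhattan distance separates: Σwᵢ(|x−xᵢ|+|y−yᵢ|) = Σwᵢ|x−xᵢ| + Σwᵢ|y−yᵢ|, so x and y are optimised independently as 1-D weighted medians.
Total weight W = 195; half = 97.5.
x-coordinate, sorted with cumulative weight:
  x=3 (Fenton, w=30) cum 30
  x=4 (Ashton, w=50) cum 80
  x=4 (Denby, w=60) cum 140  ← median
  x=8 (Elwood, w=20) cum 160
  x=10 (Brookfield, w=15) cum 175
  x=10 (Calder, w=20) cum 195
⇒ x* = 4
y-coordinate, sorted with cumulative weight:
  y=0 (Fenton, w=30) cum 30
  y=2 (Ashton, w=50) cum 80
  y=5 (Calder, w=20) cum 100  ← median
  y=6 (Denby, w=60) cum 160
  y=11 (Elwood, w=20) cum 180
  y=12 (Brookfield, w=15) cum 195
⇒ y* = 5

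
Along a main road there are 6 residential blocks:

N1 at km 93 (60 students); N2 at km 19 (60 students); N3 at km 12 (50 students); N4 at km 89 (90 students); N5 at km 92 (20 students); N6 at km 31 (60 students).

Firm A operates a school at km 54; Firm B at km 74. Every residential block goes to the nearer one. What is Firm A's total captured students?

170

The indifferent point is the midpoint (54+74)/2 = 64; residential blocks left of it (closer to Firm A at 54) go to Firm A, those right go to Firm B.
  N3 at 12 (w=50) → Firm A
  N2 at 19 (w=60) → Firm A
  N6 at 31 (w=60) → Firm A
  N4 at 89 (w=90) → Firm B
  N5 at 92 (w=20) → Firm B
  N1 at 93 (w=60) → Firm B
Firm A captures 170; Firm B captures 170.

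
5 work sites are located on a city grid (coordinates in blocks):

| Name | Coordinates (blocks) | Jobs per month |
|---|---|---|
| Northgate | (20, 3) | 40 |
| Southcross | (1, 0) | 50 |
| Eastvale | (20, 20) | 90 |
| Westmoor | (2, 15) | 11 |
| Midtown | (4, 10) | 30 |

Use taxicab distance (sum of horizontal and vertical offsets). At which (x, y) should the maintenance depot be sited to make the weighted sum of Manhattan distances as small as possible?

Manhattan distance separates: Σwᵢ(|x−xᵢ|+|y−yᵢ|) = Σwᵢ|x−xᵢ| + Σwᵢ|y−yᵢ|, so x and y are optimised independently as 1-D weighted medians.
Total weight W = 221; half = 110.5.
x-coordinate, sorted with cumulative weight:
  x=1 (Southcross, w=50) cum 50
  x=2 (Westmoor, w=11) cum 61
  x=4 (Midtown, w=30) cum 91
  x=20 (Northgate, w=40) cum 131  ← median
  x=20 (Eastvale, w=90) cum 221
⇒ x* = 20
y-coordinate, sorted with cumulative weight:
  y=0 (Southcross, w=50) cum 50
  y=3 (Northgate, w=40) cum 90
  y=10 (Midtown, w=30) cum 120  ← median
  y=15 (Westmoor, w=11) cum 131
  y=20 (Eastvale, w=90) cum 221
⇒ y* = 10

(20, 10)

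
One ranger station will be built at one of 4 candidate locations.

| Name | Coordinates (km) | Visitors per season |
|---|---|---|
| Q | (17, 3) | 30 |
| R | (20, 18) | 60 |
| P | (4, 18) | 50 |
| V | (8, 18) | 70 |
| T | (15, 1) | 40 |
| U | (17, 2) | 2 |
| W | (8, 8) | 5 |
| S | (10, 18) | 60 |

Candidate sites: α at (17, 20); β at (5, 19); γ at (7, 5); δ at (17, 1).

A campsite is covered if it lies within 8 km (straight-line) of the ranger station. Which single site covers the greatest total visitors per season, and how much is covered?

Coverage radius r = 8 km; a point is covered iff (Δx)²+(Δy)² ≤ 8² = 64.
  α (17, 20): covers {R, S} → 120
  β (5, 19): covers {P, V, S} → 180
  γ (7, 5): covers {W} → 5
  δ (17, 1): covers {Q, T, U} → 72
Maximum coverage at β: 180 visitors per season.

β, covering 180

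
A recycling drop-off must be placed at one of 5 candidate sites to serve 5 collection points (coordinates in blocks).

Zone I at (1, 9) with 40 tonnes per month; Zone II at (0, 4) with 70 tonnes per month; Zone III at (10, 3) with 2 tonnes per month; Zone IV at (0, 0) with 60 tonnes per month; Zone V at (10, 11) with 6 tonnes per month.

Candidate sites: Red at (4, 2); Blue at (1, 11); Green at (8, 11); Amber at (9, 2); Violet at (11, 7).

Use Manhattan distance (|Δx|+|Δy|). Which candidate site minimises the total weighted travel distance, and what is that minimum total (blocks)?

Total weighted distance at each candidate:
  Red (4, 2): total = 1284
  Blue (1, 11): total = 1448
  Green (8, 11): total = 2582
  Amber (9, 2): total = 2094
  Violet (11, 7): total = 2580
Minimum is at Red with total 1284 blocks.

Red, total 1284 blocks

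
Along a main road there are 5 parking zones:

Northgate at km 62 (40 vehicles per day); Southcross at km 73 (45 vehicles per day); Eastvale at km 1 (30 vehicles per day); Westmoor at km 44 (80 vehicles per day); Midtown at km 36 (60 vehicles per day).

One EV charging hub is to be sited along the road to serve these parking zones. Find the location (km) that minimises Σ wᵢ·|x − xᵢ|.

For a sum of weighted absolute distances on a line, the optimum is the weighted median (not the mean). Total weight W = 255; half-weight = 127.5.
Sort by position and accumulate weight:
  km 1 (Eastvale, w=30) → cum 30
  km 36 (Midtown, w=60) → cum 90
  km 44 (Westmoor, w=80) → cum 170  ≥ 127.5 → median here
  km 62 (Northgate, w=40) → cum 210
  km 73 (Southcross, w=45) → cum 255
Optimal location: km 44.

x = 44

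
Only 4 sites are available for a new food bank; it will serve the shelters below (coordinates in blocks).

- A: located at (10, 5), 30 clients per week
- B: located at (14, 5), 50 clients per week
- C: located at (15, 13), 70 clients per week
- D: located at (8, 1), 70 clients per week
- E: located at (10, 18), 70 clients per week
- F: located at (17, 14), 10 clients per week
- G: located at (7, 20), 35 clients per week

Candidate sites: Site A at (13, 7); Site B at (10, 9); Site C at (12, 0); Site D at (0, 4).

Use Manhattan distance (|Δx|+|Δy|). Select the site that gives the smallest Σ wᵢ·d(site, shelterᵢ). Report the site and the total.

Total weighted distance at each candidate:
  Site A (13, 7): total = 3385
  Site B (10, 9): total = 3090
  Site C (12, 0): total = 4495
  Site D (0, 4): total = 6285
Minimum is at Site B with total 3090 blocks.

Site B, total 3090 blocks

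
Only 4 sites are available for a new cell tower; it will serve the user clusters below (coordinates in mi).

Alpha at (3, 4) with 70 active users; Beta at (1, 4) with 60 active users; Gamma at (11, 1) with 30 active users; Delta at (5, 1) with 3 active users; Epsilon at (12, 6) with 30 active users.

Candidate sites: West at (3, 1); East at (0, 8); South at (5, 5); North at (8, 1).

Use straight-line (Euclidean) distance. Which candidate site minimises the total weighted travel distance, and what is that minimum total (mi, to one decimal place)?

Total weighted distance at each candidate:
  West (3, 1): total = 981.2
  East (0, 8): total = 1379.3
  South (5, 5): total = 844.4
  North (8, 1): total = 1156.2
Minimum is at South with total 844.4 mi.

South, total 844.4 mi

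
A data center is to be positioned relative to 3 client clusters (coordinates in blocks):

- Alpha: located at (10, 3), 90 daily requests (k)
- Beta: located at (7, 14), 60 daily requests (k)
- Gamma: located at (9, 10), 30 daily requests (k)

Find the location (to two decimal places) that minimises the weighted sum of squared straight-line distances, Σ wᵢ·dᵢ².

The minimiser of Σwᵢ‖p−pᵢ‖² is the weighted centroid p* = (Σwᵢpᵢ)/(Σwᵢ).
Σwᵢ = 180.
Σwᵢxᵢ = 90·10 + 60·7 + 30·9 = 1590.
Σwᵢyᵢ = 90·3 + 60·14 + 30·10 = 1410.
x* = 1590/180 = 8.83, y* = 1410/180 = 7.83.

(8.83, 7.83)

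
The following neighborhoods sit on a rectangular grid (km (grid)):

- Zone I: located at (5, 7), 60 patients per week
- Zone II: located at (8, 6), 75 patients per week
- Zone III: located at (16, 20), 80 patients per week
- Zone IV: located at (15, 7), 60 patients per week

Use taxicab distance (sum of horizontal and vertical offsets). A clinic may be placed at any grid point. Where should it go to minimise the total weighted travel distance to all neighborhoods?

(15, 7)

Manhattan distance separates: Σwᵢ(|x−xᵢ|+|y−yᵢ|) = Σwᵢ|x−xᵢ| + Σwᵢ|y−yᵢ|, so x and y are optimised independently as 1-D weighted medians.
Total weight W = 275; half = 137.5.
x-coordinate, sorted with cumulative weight:
  x=5 (Zone I, w=60) cum 60
  x=8 (Zone II, w=75) cum 135
  x=15 (Zone IV, w=60) cum 195  ← median
  x=16 (Zone III, w=80) cum 275
⇒ x* = 15
y-coordinate, sorted with cumulative weight:
  y=6 (Zone II, w=75) cum 75
  y=7 (Zone I, w=60) cum 135
  y=7 (Zone IV, w=60) cum 195  ← median
  y=20 (Zone III, w=80) cum 275
⇒ y* = 7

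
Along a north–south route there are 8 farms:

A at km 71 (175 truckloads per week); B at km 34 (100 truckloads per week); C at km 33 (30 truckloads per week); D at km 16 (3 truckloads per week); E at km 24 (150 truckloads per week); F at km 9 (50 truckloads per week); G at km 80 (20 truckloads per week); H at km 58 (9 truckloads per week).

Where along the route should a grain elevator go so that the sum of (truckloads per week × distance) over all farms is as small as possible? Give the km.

x = 34

For a sum of weighted absolute distances on a line, the optimum is the weighted median (not the mean). Total weight W = 537; half-weight = 268.5.
Sort by position and accumulate weight:
  km 9 (F, w=50) → cum 50
  km 16 (D, w=3) → cum 53
  km 24 (E, w=150) → cum 203
  km 33 (C, w=30) → cum 233
  km 34 (B, w=100) → cum 333  ≥ 268.5 → median here
  km 58 (H, w=9) → cum 342
  km 71 (A, w=175) → cum 517
  km 80 (G, w=20) → cum 537
Optimal location: km 34.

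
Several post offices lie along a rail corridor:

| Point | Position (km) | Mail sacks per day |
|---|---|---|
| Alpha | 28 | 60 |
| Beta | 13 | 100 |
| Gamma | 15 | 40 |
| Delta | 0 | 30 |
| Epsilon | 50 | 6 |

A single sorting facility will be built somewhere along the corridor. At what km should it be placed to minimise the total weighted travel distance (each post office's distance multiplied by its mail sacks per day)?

x = 13

For a sum of weighted absolute distances on a line, the optimum is the weighted median (not the mean). Total weight W = 236; half-weight = 118.
Sort by position and accumulate weight:
  km 0 (Delta, w=30) → cum 30
  km 13 (Beta, w=100) → cum 130  ≥ 118 → median here
  km 15 (Gamma, w=40) → cum 170
  km 28 (Alpha, w=60) → cum 230
  km 50 (Epsilon, w=6) → cum 236
Optimal location: km 13.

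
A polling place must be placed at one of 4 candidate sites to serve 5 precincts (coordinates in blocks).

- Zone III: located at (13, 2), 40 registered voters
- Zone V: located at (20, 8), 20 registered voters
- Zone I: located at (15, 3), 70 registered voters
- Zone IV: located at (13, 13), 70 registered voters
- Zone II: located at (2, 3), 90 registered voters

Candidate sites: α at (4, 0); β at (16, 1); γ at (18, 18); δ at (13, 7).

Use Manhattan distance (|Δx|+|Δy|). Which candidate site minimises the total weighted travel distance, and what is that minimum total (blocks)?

δ, total 2550 blocks

Total weighted distance at each candidate:
  α (4, 0): total = 3890
  β (16, 1): total = 3080
  γ (18, 18): total = 5830
  δ (13, 7): total = 2550
Minimum is at δ with total 2550 blocks.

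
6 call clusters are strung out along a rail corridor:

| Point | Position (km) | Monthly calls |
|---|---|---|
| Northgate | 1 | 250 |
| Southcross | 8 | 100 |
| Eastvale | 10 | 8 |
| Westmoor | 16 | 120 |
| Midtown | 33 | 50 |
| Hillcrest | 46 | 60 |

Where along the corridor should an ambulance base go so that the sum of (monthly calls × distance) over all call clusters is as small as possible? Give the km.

For a sum of weighted absolute distances on a line, the optimum is the weighted median (not the mean). Total weight W = 588; half-weight = 294.
Sort by position and accumulate weight:
  km 1 (Northgate, w=250) → cum 250
  km 8 (Southcross, w=100) → cum 350  ≥ 294 → median here
  km 10 (Eastvale, w=8) → cum 358
  km 16 (Westmoor, w=120) → cum 478
  km 33 (Midtown, w=50) → cum 528
  km 46 (Hillcrest, w=60) → cum 588
Optimal location: km 8.

x = 8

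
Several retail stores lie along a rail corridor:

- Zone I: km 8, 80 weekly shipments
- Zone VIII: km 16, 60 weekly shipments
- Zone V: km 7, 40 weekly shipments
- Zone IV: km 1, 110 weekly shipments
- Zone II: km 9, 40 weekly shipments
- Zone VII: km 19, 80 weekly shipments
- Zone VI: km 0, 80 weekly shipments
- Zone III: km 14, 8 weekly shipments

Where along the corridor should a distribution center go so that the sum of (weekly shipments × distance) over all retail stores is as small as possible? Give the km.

For a sum of weighted absolute distances on a line, the optimum is the weighted median (not the mean). Total weight W = 498; half-weight = 249.
Sort by position and accumulate weight:
  km 0 (Zone VI, w=80) → cum 80
  km 1 (Zone IV, w=110) → cum 190
  km 7 (Zone V, w=40) → cum 230
  km 8 (Zone I, w=80) → cum 310  ≥ 249 → median here
  km 9 (Zone II, w=40) → cum 350
  km 14 (Zone III, w=8) → cum 358
  km 16 (Zone VIII, w=60) → cum 418
  km 19 (Zone VII, w=80) → cum 498
Optimal location: km 8.

x = 8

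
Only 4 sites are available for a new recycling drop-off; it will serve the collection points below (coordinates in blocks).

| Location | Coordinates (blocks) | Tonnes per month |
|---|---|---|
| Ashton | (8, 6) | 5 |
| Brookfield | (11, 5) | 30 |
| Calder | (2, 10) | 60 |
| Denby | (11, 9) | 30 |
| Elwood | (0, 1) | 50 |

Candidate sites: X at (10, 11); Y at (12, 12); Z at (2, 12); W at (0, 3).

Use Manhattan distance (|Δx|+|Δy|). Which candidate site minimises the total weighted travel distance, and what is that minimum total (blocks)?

W, total 1595 blocks

Total weighted distance at each candidate:
  X (10, 11): total = 1875
  Y (12, 12): total = 2280
  Z (2, 12): total = 1670
  W (0, 3): total = 1595
Minimum is at W with total 1595 blocks.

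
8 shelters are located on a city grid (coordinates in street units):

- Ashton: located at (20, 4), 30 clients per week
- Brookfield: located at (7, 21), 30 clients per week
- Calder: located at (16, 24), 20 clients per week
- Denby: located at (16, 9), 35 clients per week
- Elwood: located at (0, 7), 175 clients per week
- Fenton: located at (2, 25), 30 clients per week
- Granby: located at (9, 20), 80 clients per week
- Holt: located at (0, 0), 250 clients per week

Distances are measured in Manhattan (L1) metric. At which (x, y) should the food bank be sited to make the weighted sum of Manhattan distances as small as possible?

Manhattan distance separates: Σwᵢ(|x−xᵢ|+|y−yᵢ|) = Σwᵢ|x−xᵢ| + Σwᵢ|y−yᵢ|, so x and y are optimised independently as 1-D weighted medians.
Total weight W = 650; half = 325.
x-coordinate, sorted with cumulative weight:
  x=0 (Elwood, w=175) cum 175
  x=0 (Holt, w=250) cum 425  ← median
  x=2 (Fenton, w=30) cum 455
  x=7 (Brookfield, w=30) cum 485
  x=9 (Granby, w=80) cum 565
  x=16 (Calder, w=20) cum 585
  x=16 (Denby, w=35) cum 620
  x=20 (Ashton, w=30) cum 650
⇒ x* = 0
y-coordinate, sorted with cumulative weight:
  y=0 (Holt, w=250) cum 250
  y=4 (Ashton, w=30) cum 280
  y=7 (Elwood, w=175) cum 455  ← median
  y=9 (Denby, w=35) cum 490
  y=20 (Granby, w=80) cum 570
  y=21 (Brookfield, w=30) cum 600
  y=24 (Calder, w=20) cum 620
  y=25 (Fenton, w=30) cum 650
⇒ y* = 7

(0, 7)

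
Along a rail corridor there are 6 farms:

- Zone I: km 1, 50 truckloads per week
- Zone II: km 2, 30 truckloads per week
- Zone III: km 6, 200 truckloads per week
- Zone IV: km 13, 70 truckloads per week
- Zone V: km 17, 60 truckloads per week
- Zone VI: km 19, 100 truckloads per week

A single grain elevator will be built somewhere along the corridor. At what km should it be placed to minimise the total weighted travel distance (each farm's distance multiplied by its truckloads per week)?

For a sum of weighted absolute distances on a line, the optimum is the weighted median (not the mean). Total weight W = 510; half-weight = 255.
Sort by position and accumulate weight:
  km 1 (Zone I, w=50) → cum 50
  km 2 (Zone II, w=30) → cum 80
  km 6 (Zone III, w=200) → cum 280  ≥ 255 → median here
  km 13 (Zone IV, w=70) → cum 350
  km 17 (Zone V, w=60) → cum 410
  km 19 (Zone VI, w=100) → cum 510
Optimal location: km 6.

x = 6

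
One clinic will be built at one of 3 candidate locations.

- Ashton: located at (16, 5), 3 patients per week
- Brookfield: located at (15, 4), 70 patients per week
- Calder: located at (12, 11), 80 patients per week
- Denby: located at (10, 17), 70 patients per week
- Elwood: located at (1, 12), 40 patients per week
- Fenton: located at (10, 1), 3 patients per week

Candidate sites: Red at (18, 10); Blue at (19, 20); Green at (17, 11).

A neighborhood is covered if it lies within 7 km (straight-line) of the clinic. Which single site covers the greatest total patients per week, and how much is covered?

Red, covering 153

Coverage radius r = 7 km; a point is covered iff (Δx)²+(Δy)² ≤ 7² = 49.
  Red (18, 10): covers {Ashton, Brookfield, Calder} → 153
  Blue (19, 20): covers {none} → 0
  Green (17, 11): covers {Ashton, Calder} → 83
Maximum coverage at Red: 153 patients per week.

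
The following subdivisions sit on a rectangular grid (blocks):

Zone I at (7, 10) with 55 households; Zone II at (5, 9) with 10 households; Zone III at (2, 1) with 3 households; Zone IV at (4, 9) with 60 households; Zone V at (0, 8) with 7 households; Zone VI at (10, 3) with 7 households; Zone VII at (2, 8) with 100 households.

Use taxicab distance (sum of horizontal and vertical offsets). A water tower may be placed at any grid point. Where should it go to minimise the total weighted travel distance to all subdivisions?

(4, 9)

Manhattan distance separates: Σwᵢ(|x−xᵢ|+|y−yᵢ|) = Σwᵢ|x−xᵢ| + Σwᵢ|y−yᵢ|, so x and y are optimised independently as 1-D weighted medians.
Total weight W = 242; half = 121.
x-coordinate, sorted with cumulative weight:
  x=0 (Zone V, w=7) cum 7
  x=2 (Zone III, w=3) cum 10
  x=2 (Zone VII, w=100) cum 110
  x=4 (Zone IV, w=60) cum 170  ← median
  x=5 (Zone II, w=10) cum 180
  x=7 (Zone I, w=55) cum 235
  x=10 (Zone VI, w=7) cum 242
⇒ x* = 4
y-coordinate, sorted with cumulative weight:
  y=1 (Zone III, w=3) cum 3
  y=3 (Zone VI, w=7) cum 10
  y=8 (Zone V, w=7) cum 17
  y=8 (Zone VII, w=100) cum 117
  y=9 (Zone II, w=10) cum 127  ← median
  y=9 (Zone IV, w=60) cum 187
  y=10 (Zone I, w=55) cum 242
⇒ y* = 9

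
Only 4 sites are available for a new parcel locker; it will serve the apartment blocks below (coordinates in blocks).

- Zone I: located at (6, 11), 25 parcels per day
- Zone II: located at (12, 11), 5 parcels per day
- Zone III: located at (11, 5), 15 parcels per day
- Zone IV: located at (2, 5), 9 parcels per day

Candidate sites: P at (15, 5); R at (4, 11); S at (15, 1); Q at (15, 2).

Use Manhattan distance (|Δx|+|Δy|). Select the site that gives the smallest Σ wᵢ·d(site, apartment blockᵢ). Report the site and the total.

Total weighted distance at each candidate:
  P (15, 5): total = 597
  R (4, 11): total = 357
  S (15, 1): total = 813
  Q (15, 2): total = 759
Minimum is at R with total 357 blocks.

R, total 357 blocks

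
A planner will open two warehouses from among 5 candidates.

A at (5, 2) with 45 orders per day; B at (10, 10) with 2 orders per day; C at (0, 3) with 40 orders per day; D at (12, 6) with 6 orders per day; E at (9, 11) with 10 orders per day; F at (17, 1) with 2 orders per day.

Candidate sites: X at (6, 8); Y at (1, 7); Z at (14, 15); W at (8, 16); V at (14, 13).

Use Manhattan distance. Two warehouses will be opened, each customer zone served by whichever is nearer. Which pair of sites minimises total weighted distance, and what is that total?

Evaluate every pair (each demand assigned to the nearer of the two):
  {X, Y}: total = 671
  {Y, V}: total = 773
  {Y, W}: total = 797
  {Y, Z}: total = 813
  {X, V}: total = 905
  {X, Z}: total = 909
  {X, W}: total = 911
  {W, V}: total = 1763
  {Z, W}: total = 1781
  {Z, V}: total = 2028
Best pair: {X, Y} with total 671.

{X, Y}, total 671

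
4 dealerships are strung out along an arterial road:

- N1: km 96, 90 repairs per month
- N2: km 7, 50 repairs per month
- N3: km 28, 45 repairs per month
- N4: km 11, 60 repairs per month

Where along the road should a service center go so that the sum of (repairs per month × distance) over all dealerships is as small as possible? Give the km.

For a sum of weighted absolute distances on a line, the optimum is the weighted median (not the mean). Total weight W = 245; half-weight = 122.5.
Sort by position and accumulate weight:
  km 7 (N2, w=50) → cum 50
  km 11 (N4, w=60) → cum 110
  km 28 (N3, w=45) → cum 155  ≥ 122.5 → median here
  km 96 (N1, w=90) → cum 245
Optimal location: km 28.

x = 28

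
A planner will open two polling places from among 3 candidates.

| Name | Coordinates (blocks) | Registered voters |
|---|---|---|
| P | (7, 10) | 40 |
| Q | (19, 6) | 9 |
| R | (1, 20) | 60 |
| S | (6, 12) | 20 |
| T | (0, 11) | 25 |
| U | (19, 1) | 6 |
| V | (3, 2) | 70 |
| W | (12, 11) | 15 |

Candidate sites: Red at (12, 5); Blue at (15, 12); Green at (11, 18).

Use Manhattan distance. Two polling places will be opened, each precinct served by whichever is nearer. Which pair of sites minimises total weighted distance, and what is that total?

Evaluate every pair (each demand assigned to the nearer of the two):
  {Red, Green}: total = 2858
  {Red, Blue}: total = 3338
  {Blue, Green}: total = 3480
Best pair: {Red, Green} with total 2858.

{Red, Green}, total 2858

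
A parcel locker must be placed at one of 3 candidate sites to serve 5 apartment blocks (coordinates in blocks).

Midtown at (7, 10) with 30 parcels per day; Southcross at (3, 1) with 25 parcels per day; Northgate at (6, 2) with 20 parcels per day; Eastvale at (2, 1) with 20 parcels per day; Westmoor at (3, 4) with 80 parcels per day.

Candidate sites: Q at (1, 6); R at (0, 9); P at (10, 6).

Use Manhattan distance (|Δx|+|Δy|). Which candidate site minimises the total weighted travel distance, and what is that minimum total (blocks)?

Total weighted distance at each candidate:
  Q (1, 6): total = 1095
  R (0, 9): total = 1615
  P (10, 6): total = 1650
Minimum is at Q with total 1095 blocks.

Q, total 1095 blocks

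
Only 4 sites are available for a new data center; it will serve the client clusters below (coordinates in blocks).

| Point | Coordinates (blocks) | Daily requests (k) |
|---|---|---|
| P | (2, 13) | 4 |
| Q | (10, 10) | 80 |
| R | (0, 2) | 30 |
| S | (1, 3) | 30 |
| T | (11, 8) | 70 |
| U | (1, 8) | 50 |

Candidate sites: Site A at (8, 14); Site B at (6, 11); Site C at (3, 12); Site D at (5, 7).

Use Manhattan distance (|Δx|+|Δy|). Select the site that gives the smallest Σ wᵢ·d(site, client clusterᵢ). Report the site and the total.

Site D, total 1956 blocks

Total weighted distance at each candidate:
  Site A (8, 14): total = 2928
  Site B (6, 11): total = 2224
  Site C (3, 12): total = 2588
  Site D (5, 7): total = 1956
Minimum is at Site D with total 1956 blocks.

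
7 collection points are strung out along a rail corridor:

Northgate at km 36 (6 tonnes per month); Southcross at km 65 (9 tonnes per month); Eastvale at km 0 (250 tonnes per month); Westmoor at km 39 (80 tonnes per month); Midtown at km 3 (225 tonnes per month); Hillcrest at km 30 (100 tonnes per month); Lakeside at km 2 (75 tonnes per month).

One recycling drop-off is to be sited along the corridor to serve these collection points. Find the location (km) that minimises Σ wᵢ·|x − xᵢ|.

For a sum of weighted absolute distances on a line, the optimum is the weighted median (not the mean). Total weight W = 745; half-weight = 372.5.
Sort by position and accumulate weight:
  km 0 (Eastvale, w=250) → cum 250
  km 2 (Lakeside, w=75) → cum 325
  km 3 (Midtown, w=225) → cum 550  ≥ 372.5 → median here
  km 30 (Hillcrest, w=100) → cum 650
  km 36 (Northgate, w=6) → cum 656
  km 39 (Westmoor, w=80) → cum 736
  km 65 (Southcross, w=9) → cum 745
Optimal location: km 3.

x = 3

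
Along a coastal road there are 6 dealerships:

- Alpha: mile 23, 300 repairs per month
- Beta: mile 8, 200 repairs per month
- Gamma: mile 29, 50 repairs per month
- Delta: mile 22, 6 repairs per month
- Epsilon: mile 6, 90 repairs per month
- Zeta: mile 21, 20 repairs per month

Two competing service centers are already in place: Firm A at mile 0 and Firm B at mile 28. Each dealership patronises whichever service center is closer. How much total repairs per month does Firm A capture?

290

The indifferent point is the midpoint (0+28)/2 = 14; dealerships left of it (closer to Firm A at 0) go to Firm A, those right go to Firm B.
  Epsilon at 6 (w=90) → Firm A
  Beta at 8 (w=200) → Firm A
  Zeta at 21 (w=20) → Firm B
  Delta at 22 (w=6) → Firm B
  Alpha at 23 (w=300) → Firm B
  Gamma at 29 (w=50) → Firm B
Firm A captures 290; Firm B captures 376.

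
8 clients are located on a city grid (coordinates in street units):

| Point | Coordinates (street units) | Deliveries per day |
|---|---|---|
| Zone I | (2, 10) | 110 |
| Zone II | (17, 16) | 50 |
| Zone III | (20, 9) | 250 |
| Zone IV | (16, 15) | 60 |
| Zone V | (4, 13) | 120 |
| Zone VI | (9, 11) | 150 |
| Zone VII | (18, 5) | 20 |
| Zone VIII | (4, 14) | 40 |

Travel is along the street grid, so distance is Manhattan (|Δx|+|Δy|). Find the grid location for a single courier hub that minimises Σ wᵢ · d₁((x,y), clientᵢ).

(9, 11)

Manhattan distance separates: Σwᵢ(|x−xᵢ|+|y−yᵢ|) = Σwᵢ|x−xᵢ| + Σwᵢ|y−yᵢ|, so x and y are optimised independently as 1-D weighted medians.
Total weight W = 800; half = 400.
x-coordinate, sorted with cumulative weight:
  x=2 (Zone I, w=110) cum 110
  x=4 (Zone V, w=120) cum 230
  x=4 (Zone VIII, w=40) cum 270
  x=9 (Zone VI, w=150) cum 420  ← median
  x=16 (Zone IV, w=60) cum 480
  x=17 (Zone II, w=50) cum 530
  x=18 (Zone VII, w=20) cum 550
  x=20 (Zone III, w=250) cum 800
⇒ x* = 9
y-coordinate, sorted with cumulative weight:
  y=5 (Zone VII, w=20) cum 20
  y=9 (Zone III, w=250) cum 270
  y=10 (Zone I, w=110) cum 380
  y=11 (Zone VI, w=150) cum 530  ← median
  y=13 (Zone V, w=120) cum 650
  y=14 (Zone VIII, w=40) cum 690
  y=15 (Zone IV, w=60) cum 750
  y=16 (Zone II, w=50) cum 800
⇒ y* = 11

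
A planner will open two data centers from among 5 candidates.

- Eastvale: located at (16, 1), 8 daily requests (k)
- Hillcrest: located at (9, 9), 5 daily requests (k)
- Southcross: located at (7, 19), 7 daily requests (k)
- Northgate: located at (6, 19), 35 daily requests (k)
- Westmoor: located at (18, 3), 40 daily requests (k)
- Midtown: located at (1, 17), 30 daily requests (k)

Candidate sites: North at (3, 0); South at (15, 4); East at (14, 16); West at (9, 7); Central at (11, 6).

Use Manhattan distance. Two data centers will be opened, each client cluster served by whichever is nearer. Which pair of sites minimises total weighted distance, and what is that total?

Evaluate every pair (each demand assigned to the nearer of the two):
  {South, East}: total = 1122
  {South, West}: total = 1365
  {East, Central}: total = 1380
  {East, West}: total = 1509
  {South, Central}: total = 1596
  {West, Central}: total = 1653
  {North, East}: total = 1727
  {North, South}: total = 1748
  {North, West}: total = 1797
  {North, Central}: total = 1824
Best pair: {South, East} with total 1122.

{South, East}, total 1122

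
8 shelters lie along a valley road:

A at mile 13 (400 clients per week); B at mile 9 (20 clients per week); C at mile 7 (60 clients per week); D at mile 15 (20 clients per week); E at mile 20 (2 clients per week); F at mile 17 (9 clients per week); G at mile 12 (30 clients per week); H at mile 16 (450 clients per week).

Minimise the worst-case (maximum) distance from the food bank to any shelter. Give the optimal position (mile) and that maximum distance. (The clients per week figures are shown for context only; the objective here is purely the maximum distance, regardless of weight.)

location 13.5, max distance 6.5

The 1-center on a line is the midpoint of the two extreme points: leftmost at 7, rightmost at 20.
Optimal location = (7 + 20)/2 = 13.5; maximum distance = (20 − 7)/2 = 6.5.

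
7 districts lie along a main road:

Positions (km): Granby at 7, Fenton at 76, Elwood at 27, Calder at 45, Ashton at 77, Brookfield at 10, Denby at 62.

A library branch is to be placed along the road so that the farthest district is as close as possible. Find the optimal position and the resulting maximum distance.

The 1-center on a line is the midpoint of the two extreme points: leftmost at 7, rightmost at 77.
Optimal location = (7 + 77)/2 = 42; maximum distance = (77 − 7)/2 = 35.

location 42, max distance 35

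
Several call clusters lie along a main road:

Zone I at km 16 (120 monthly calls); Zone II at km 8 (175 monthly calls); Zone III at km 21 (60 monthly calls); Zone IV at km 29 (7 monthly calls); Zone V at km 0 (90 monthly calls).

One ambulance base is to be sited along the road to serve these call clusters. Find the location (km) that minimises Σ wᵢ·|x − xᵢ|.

x = 8

For a sum of weighted absolute distances on a line, the optimum is the weighted median (not the mean). Total weight W = 452; half-weight = 226.
Sort by position and accumulate weight:
  km 0 (Zone V, w=90) → cum 90
  km 8 (Zone II, w=175) → cum 265  ≥ 226 → median here
  km 16 (Zone I, w=120) → cum 385
  km 21 (Zone III, w=60) → cum 445
  km 29 (Zone IV, w=7) → cum 452
Optimal location: km 8.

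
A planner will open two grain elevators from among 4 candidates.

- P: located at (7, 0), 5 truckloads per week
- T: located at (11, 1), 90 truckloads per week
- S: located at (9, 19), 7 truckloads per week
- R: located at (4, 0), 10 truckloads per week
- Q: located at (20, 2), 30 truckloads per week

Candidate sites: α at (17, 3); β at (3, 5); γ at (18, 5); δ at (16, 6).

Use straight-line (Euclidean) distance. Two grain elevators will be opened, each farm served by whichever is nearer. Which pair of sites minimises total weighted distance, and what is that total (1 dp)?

Evaluate every pair (each demand assigned to the nearer of the two):
  {α, β}: total = 853.7
  {α, δ}: total = 953.1
  {α, γ}: total = 966.2
  {β, δ}: total = 992.5
  {β, γ}: total = 1023.4
  {γ, δ}: total = 1036.2
Best pair: {α, β} with total 853.7.

{α, β}, total 853.7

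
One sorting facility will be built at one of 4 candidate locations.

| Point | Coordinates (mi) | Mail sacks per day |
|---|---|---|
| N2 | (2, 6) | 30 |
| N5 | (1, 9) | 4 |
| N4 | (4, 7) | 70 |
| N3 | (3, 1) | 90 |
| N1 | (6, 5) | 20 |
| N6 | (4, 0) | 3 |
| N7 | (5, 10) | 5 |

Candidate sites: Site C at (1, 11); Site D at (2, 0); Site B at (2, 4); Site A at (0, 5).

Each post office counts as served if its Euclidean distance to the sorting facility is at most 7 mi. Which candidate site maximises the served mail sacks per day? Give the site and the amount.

Site B, covering 222

Coverage radius r = 7 mi; a point is covered iff (Δx)²+(Δy)² ≤ 7² = 49.
  Site C (1, 11): covers {N2, N5, N4, N7} → 109
  Site D (2, 0): covers {N2, N3, N1, N6} → 143
  Site B (2, 4): covers {N2, N5, N4, N3, N1, N6, N7} → 222
  Site A (0, 5): covers {N2, N5, N4, N3, N1, N6} → 217
Maximum coverage at Site B: 222 mail sacks per day.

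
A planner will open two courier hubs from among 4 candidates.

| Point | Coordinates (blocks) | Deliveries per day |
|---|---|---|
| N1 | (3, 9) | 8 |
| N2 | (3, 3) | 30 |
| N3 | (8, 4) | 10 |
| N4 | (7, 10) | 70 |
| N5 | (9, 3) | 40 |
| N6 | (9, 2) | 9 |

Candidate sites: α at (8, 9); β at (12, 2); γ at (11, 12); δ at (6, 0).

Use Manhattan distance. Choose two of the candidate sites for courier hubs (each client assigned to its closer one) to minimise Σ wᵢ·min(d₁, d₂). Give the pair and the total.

{α, δ}, total 695

Evaluate every pair (each demand assigned to the nearer of the two):
  {α, δ}: total = 695
  {α, β}: total = 717
  {α, γ}: total = 912
  {γ, δ}: total = 1033
  {β, γ}: total = 1055
  {β, δ}: total = 1293
Best pair: {α, δ} with total 695.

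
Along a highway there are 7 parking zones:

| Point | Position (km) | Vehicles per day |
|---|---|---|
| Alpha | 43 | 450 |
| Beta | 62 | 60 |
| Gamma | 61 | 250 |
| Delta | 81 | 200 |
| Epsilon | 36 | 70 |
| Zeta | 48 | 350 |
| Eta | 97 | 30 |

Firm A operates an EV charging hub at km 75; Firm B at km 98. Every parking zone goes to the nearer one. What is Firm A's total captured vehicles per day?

1380

The indifferent point is the midpoint (75+98)/2 = 86.5; parking zones left of it (closer to Firm A at 75) go to Firm A, those right go to Firm B.
  Epsilon at 36 (w=70) → Firm A
  Alpha at 43 (w=450) → Firm A
  Zeta at 48 (w=350) → Firm A
  Gamma at 61 (w=250) → Firm A
  Beta at 62 (w=60) → Firm A
  Delta at 81 (w=200) → Firm A
  Eta at 97 (w=30) → Firm B
Firm A captures 1380; Firm B captures 30.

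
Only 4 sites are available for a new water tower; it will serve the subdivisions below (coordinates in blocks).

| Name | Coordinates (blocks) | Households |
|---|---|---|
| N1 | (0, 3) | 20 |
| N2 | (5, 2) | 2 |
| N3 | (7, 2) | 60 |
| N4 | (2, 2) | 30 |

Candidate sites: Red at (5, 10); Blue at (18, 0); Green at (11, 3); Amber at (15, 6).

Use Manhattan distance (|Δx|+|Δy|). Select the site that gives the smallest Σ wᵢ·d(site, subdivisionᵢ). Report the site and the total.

Green, total 834 blocks

Total weighted distance at each candidate:
  Red (5, 10): total = 1186
  Blue (18, 0): total = 1770
  Green (11, 3): total = 834
  Amber (15, 6): total = 1618
Minimum is at Green with total 834 blocks.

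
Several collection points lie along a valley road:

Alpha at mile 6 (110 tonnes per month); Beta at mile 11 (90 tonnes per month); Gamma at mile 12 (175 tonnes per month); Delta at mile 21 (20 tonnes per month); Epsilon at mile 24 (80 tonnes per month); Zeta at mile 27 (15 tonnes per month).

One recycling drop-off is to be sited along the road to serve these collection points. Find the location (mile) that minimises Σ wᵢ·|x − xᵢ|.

For a sum of weighted absolute distances on a line, the optimum is the weighted median (not the mean). Total weight W = 490; half-weight = 245.
Sort by position and accumulate weight:
  mile 6 (Alpha, w=110) → cum 110
  mile 11 (Beta, w=90) → cum 200
  mile 12 (Gamma, w=175) → cum 375  ≥ 245 → median here
  mile 21 (Delta, w=20) → cum 395
  mile 24 (Epsilon, w=80) → cum 475
  mile 27 (Zeta, w=15) → cum 490
Optimal location: mile 12.

x = 12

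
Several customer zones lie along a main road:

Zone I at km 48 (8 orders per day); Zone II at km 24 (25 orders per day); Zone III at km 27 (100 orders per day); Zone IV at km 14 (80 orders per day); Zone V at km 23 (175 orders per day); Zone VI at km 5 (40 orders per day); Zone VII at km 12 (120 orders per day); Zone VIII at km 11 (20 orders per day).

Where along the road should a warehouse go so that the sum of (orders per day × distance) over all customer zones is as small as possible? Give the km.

x = 23

For a sum of weighted absolute distances on a line, the optimum is the weighted median (not the mean). Total weight W = 568; half-weight = 284.
Sort by position and accumulate weight:
  km 5 (Zone VI, w=40) → cum 40
  km 11 (Zone VIII, w=20) → cum 60
  km 12 (Zone VII, w=120) → cum 180
  km 14 (Zone IV, w=80) → cum 260
  km 23 (Zone V, w=175) → cum 435  ≥ 284 → median here
  km 24 (Zone II, w=25) → cum 460
  km 27 (Zone III, w=100) → cum 560
  km 48 (Zone I, w=8) → cum 568
Optimal location: km 23.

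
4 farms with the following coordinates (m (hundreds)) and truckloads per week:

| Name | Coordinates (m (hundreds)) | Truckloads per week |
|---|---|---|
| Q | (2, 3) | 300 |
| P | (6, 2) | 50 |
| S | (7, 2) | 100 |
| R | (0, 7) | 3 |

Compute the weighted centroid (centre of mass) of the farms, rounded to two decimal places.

The minimiser of Σwᵢ‖p−pᵢ‖² is the weighted centroid p* = (Σwᵢpᵢ)/(Σwᵢ).
Σwᵢ = 453.
Σwᵢxᵢ = 300·2 + 50·6 + 100·7 + 3·0 = 1600.
Σwᵢyᵢ = 300·3 + 50·2 + 100·2 + 3·7 = 1221.
x* = 1600/453 = 3.53, y* = 1221/453 = 2.70.

(3.53, 2.70)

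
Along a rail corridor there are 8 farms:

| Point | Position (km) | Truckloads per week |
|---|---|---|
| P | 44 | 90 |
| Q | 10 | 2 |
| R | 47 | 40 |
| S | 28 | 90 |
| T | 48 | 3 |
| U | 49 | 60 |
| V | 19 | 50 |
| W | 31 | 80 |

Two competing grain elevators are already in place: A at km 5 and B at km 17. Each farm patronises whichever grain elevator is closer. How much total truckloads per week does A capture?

The indifferent point is the midpoint (5+17)/2 = 11; farms left of it (closer to A at 5) go to A, those right go to B.
  Q at 10 (w=2) → A
  V at 19 (w=50) → B
  S at 28 (w=90) → B
  W at 31 (w=80) → B
  P at 44 (w=90) → B
  R at 47 (w=40) → B
  T at 48 (w=3) → B
  U at 49 (w=60) → B
A captures 2; B captures 413.

2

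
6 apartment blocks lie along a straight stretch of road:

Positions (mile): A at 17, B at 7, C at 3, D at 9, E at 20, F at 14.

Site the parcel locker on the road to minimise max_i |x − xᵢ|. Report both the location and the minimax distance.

location 11.5, max distance 8.5

The 1-center on a line is the midpoint of the two extreme points: leftmost at 3, rightmost at 20.
Optimal location = (3 + 20)/2 = 11.5; maximum distance = (20 − 3)/2 = 8.5.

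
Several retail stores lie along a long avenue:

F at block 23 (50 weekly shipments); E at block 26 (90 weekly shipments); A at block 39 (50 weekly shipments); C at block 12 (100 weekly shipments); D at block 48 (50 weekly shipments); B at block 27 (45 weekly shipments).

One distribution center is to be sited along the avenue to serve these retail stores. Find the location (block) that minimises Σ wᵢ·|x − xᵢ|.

For a sum of weighted absolute distances on a line, the optimum is the weighted median (not the mean). Total weight W = 385; half-weight = 192.5.
Sort by position and accumulate weight:
  block 12 (C, w=100) → cum 100
  block 23 (F, w=50) → cum 150
  block 26 (E, w=90) → cum 240  ≥ 192.5 → median here
  block 27 (B, w=45) → cum 285
  block 39 (A, w=50) → cum 335
  block 48 (D, w=50) → cum 385
Optimal location: block 26.

x = 26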